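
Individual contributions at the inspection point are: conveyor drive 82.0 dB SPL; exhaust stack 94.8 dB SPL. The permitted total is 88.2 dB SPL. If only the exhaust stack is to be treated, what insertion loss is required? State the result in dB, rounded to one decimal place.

Fixed contribution from the other source: Σ 10^(L/10) = 10^(82.0/10) = 1.585e+08 (82.00 dB SPL).
The limit corresponds to 10^(88.2/10) = 6.607e+08; subtracting the fixed part leaves 5.022e+08 for the exhaust stack, i.e. 87.01 dB SPL.
Required insertion loss = 94.8 − 87.01 = 7.79 dB.

7.8 dB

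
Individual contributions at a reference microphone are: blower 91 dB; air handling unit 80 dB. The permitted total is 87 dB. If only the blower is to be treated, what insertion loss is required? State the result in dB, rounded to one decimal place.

5.0 dB

Everything except the blower sums to 10^(80/10) = 1.000e+08 in linear terms, 80.00 dB.
To meet 87 dB overall, the treated blower may contribute at most 10^(87/10) − 1.000e+08 = 4.012e+08, i.e. 86.03 dB.
So the blower must be reduced from 91 to 86.03 dB: IL = 4.97 dB.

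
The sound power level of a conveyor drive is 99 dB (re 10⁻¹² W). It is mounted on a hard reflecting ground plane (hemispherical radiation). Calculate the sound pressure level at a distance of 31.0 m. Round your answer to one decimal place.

L_p = L_w − 10·log₁₀(2π·r²) with r = 31.0 m.
2π·r² = 6038 m², 10·log₁₀ of that is 37.809 dB.
L_p = 99 − 37.809 = 61.19 dB.

61.2 dB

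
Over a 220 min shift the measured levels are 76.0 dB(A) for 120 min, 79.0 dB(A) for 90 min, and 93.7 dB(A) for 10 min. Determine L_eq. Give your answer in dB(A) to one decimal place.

Weight each interval's intensity by its duration and average over T = 220 min:
Σ tᵢ·10^(Lᵢ/10) = 120·10^(76.0/10) + 90·10^(79.0/10) + 10·10^(93.7/10) = 3.537e+10.
L_eq = 10·log₁₀(3.537e+10/220) = 82.06 dB(A).

82.1 dB(A)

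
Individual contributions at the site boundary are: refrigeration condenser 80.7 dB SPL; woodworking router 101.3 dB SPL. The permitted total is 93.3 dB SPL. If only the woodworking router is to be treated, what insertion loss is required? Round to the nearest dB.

8 dB

Fixed contribution from the other source: Σ 10^(L/10) = 10^(80.7/10) = 1.175e+08 (80.70 dB SPL).
To meet 93.3 dB SPL overall, the treated woodworking router may contribute at most 10^(93.3/10) − 1.175e+08 = 2.020e+09, i.e. 93.05 dB SPL.
So the woodworking router must be reduced from 101.3 to 93.05 dB SPL: IL = 8.25 dB.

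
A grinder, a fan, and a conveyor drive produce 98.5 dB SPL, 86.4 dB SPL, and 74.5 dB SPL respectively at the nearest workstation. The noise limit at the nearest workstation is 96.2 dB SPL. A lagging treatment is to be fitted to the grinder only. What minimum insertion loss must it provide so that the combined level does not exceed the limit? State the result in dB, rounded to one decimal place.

The untreated sources together contribute 10^(86.4/10) + 10^(74.5/10) = 4.647e+08, i.e. 86.67 dB SPL.
To meet 96.2 dB SPL overall, the treated grinder may contribute at most 10^(96.2/10) − 4.647e+08 = 3.704e+09, i.e. 95.69 dB SPL.
Required insertion loss = 98.5 − 95.69 = 2.81 dB.

2.8 dB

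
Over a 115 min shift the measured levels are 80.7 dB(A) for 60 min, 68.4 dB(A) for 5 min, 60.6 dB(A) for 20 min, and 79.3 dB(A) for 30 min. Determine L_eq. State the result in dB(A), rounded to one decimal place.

79.2 dB(A)

L_eq = 10·log₁₀[(1/T)·Σ tᵢ·10^(Lᵢ/10)] with T = 115 min.
Σ tᵢ·10^(Lᵢ/10) = 60·10^(80.7/10) + 5·10^(68.4/10) + 20·10^(60.6/10) + 30·10^(79.3/10) = 9.660e+09.
L_eq = 10·log₁₀(9.660e+09/115) = 79.24 dB(A).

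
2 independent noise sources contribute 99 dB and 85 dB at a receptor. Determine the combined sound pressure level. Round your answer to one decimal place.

99.2 dB

For uncorrelated sources the intensities add, so convert each level to linear form, sum, and take 10·log₁₀ of the total.
Σ 10^(L/10) = 10^(99/10) + 10^(85/10) = 8.260e+09.
L_total = 10·log₁₀(8.260e+09) = 99.17 dB.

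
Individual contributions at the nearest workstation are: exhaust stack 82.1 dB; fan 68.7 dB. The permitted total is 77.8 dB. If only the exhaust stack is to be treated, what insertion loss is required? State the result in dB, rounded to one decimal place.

4.9 dB

The untreated sources together contribute 10^(68.7/10) = 7.413e+06, i.e. 68.70 dB.
The limit corresponds to 10^(77.8/10) = 6.026e+07; subtracting the fixed part leaves 5.284e+07 for the exhaust stack, i.e. 77.23 dB.
So the exhaust stack must be reduced from 82.1 to 77.23 dB: IL = 4.87 dB.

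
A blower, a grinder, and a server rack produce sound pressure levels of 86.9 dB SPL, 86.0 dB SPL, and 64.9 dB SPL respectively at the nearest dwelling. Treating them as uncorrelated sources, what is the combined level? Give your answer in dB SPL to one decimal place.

89.5 dB SPL

For uncorrelated sources the intensities add, so convert each level to linear form, sum, and take 10·log₁₀ of the total.
Σ 10^(L/10) = 10^(86.9/10) + 10^(86.0/10) + 10^(64.9/10) = 8.910e+08.
L_total = 10·log₁₀(8.910e+08) = 89.50 dB SPL.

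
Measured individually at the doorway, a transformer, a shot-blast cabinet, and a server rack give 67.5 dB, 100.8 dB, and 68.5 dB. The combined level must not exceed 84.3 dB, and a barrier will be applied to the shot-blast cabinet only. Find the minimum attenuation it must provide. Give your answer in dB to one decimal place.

16.7 dB

Fixed contribution from the other sources: Σ 10^(L/10) = 10^(67.5/10) + 10^(68.5/10) = 1.270e+07 (71.04 dB).
The limit corresponds to 10^(84.3/10) = 2.692e+08; subtracting the fixed part leaves 2.565e+08 for the shot-blast cabinet, i.e. 84.09 dB.
So the shot-blast cabinet must be reduced from 100.8 to 84.09 dB: IL = 16.71 dB.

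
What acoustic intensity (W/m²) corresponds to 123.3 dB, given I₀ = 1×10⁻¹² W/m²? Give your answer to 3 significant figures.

2.14 W/m²

I/I₀ = 10^(123.3/10) = 2.138e+12, so I = 2.138e+12 × 10⁻¹² W/m².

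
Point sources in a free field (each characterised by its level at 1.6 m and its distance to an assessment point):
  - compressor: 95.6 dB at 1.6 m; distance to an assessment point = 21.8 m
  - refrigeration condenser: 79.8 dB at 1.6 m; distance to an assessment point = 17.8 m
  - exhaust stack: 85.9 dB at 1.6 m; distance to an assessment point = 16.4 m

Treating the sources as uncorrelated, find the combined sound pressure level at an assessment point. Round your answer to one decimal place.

73.8 dB

Apply inverse-square spreading to bring every level to the receiver, then sum 10^(L/10).
compressor: 95.6 − 20·log₁₀(21.8/1.6) = 95.6 − 22.69 = 72.91 dB.
refrigeration condenser: 79.8 − 20·log₁₀(17.8/1.6) = 79.8 − 20.93 = 58.87 dB.
exhaust stack: 85.9 − 20·log₁₀(16.4/1.6) = 85.9 − 20.21 = 65.69 dB.
Σ 10^(L/10) = 2.403e+07 → L_total = 10·log₁₀(2.403e+07) = 73.81 dB.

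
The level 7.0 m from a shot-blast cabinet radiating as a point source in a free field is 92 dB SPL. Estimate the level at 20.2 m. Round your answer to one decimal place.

Spherical spreading from a point source gives a 20·log₁₀(r₂/r₁) drop.
L₂ = 92 − 20·log₁₀(20.2/7.0) = 92 − 9.205 = 82.79 dB SPL.

82.8 dB SPL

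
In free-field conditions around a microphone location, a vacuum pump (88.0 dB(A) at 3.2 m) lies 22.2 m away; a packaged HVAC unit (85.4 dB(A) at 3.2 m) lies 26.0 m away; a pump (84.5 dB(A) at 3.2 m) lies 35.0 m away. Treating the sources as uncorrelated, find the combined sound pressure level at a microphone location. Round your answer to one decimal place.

Propagate each source to the receiver with L = L_ref − 20·log₁₀(r/r_ref), then add intensities.
vacuum pump: 88.0 − 20·log₁₀(22.2/3.2) = 88.0 − 16.82 = 71.18 dB(A).
packaged HVAC unit: 85.4 − 20·log₁₀(26.0/3.2) = 85.4 − 18.20 = 67.20 dB(A).
pump: 84.5 − 20·log₁₀(35.0/3.2) = 84.5 − 20.78 = 63.72 dB(A).
Σ 10^(L/10) = 2.072e+07 → L_total = 10·log₁₀(2.072e+07) = 73.16 dB(A).

73.2 dB(A)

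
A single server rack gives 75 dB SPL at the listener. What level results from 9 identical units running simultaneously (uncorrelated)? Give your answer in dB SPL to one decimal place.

84.5 dB SPL

N identical incoherent sources raise the level by 10·log₁₀ N.
L_total = 75 + 10·log₁₀(9) = 75 + 9.542 = 84.54 dB SPL.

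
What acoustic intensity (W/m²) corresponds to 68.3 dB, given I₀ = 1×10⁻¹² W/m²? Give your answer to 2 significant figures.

I = I₀·10^(L/10) = 10⁻¹² × 10^(68.3/10) = 10^(-5.170).

6.8e-06 W/m²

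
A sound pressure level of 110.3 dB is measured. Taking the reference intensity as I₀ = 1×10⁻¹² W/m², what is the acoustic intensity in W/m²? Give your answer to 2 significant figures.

0.11 W/m²

I/I₀ = 10^(110.3/10) = 1.072e+11, so I = 1.072e+11 × 10⁻¹² W/m².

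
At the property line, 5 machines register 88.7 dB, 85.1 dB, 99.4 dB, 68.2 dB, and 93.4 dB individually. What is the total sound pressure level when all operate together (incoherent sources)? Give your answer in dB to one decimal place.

Incoherent sources combine by intensity addition: L_total = 10·log₁₀(Σ 10^(L_i/10)).
Σ 10^(L/10) = 10^(88.7/10) + 10^(85.1/10) + 10^(99.4/10) + 10^(68.2/10) + 10^(93.4/10) = 1.197e+10.
L_total = 10·log₁₀(1.197e+10) = 100.78 dB.

100.8 dB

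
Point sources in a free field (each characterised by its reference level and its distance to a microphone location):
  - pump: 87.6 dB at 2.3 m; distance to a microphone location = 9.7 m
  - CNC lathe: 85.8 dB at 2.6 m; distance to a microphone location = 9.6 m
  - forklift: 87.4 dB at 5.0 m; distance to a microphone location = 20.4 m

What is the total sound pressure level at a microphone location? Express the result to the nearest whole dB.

Propagate each source to the receiver with L = L_ref − 20·log₁₀(r/r_ref), then add intensities.
pump: 87.6 − 20·log₁₀(9.7/2.3) = 87.6 − 12.50 = 75.10 dB.
CNC lathe: 85.8 − 20·log₁₀(9.6/2.6) = 85.8 − 11.35 = 74.45 dB.
forklift: 87.4 − 20·log₁₀(20.4/5.0) = 87.4 − 12.21 = 75.19 dB.
Σ 10^(L/10) = 9.325e+07 → L_total = 10·log₁₀(9.325e+07) = 79.70 dB.

80 dB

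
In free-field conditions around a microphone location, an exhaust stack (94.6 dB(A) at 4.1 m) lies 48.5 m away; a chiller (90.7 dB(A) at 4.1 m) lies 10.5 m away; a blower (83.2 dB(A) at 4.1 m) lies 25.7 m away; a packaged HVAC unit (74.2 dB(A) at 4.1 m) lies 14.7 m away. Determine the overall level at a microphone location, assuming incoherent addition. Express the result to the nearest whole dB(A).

83 dB(A)

Propagate each source to the receiver with L = L_ref − 20·log₁₀(r/r_ref), then add intensities.
exhaust stack: 94.6 − 20·log₁₀(48.5/4.1) = 94.6 − 21.46 = 73.14 dB(A).
chiller: 90.7 − 20·log₁₀(10.5/4.1) = 90.7 − 8.17 = 82.53 dB(A).
blower: 83.2 − 20·log₁₀(25.7/4.1) = 83.2 − 15.94 = 67.26 dB(A).
packaged HVAC unit: 74.2 − 20·log₁₀(14.7/4.1) = 74.2 − 11.09 = 63.11 dB(A).
Σ 10^(L/10) = 2.071e+08 → L_total = 10·log₁₀(2.071e+08) = 83.16 dB(A).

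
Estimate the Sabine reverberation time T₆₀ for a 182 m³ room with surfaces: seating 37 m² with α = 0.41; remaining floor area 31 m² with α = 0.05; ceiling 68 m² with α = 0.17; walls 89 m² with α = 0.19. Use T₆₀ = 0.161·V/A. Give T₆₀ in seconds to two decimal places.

0.65 s

Total absorption A = 37·0.41 + 31·0.05 + 68·0.17 + 89·0.19 = 45.19 m² sabins.
T₆₀ = 0.161·V/A = 0.161·182/45.19 = 0.648 s.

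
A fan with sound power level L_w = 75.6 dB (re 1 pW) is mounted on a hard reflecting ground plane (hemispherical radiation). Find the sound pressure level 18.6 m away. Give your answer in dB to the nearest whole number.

L_p = L_w − 10·log₁₀(2π·r²) with r = 18.6 m.
2π·r² = 2174 m², 10·log₁₀ of that is 33.372 dB.
L_p = 75.6 − 33.372 = 42.23 dB.

42 dB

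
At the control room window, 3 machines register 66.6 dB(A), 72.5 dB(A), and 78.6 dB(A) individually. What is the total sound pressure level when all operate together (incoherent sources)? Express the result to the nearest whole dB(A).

Incoherent sources combine by intensity addition: L_total = 10·log₁₀(Σ 10^(L_i/10)).
Σ 10^(L/10) = 10^(66.6/10) + 10^(72.5/10) + 10^(78.6/10) = 9.480e+07.
L_total = 10·log₁₀(9.480e+07) = 79.77 dB(A).

80 dB(A)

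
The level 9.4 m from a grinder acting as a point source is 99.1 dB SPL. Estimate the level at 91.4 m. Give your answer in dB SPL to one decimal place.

79.3 dB SPL

For a point source, L₂ = L₁ − 20·log₁₀(r₂/r₁).
L₂ = 99.1 − 20·log₁₀(91.4/9.4) = 99.1 − 19.756 = 79.34 dB SPL.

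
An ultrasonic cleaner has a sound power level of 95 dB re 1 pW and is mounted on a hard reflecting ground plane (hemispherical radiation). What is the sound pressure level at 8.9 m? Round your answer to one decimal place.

Free-field hemispherical radiation: L_p = L_w − 10·log₁₀(2π·r²), r = 8.9 m.
2π·r² = 497.7 m², 10·log₁₀ of that is 26.970 dB.
L_p = 95 − 26.970 = 68.03 dB.

68.0 dB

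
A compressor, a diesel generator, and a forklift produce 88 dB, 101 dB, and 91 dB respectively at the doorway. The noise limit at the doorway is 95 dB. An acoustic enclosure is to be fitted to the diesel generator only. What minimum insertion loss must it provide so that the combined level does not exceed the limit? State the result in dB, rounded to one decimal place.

10.0 dB

Everything except the diesel generator sums to 10^(88/10) + 10^(91/10) = 1.890e+09 in linear terms, 92.76 dB.
The limit corresponds to 10^(95/10) = 3.162e+09; subtracting the fixed part leaves 1.272e+09 for the diesel generator, i.e. 91.05 dB.
So the diesel generator must be reduced from 101 to 91.05 dB: IL = 9.95 dB.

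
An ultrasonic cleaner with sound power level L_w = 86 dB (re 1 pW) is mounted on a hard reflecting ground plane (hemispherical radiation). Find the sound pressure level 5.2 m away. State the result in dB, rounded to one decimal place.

63.7 dB

Free-field hemispherical radiation: L_p = L_w − 10·log₁₀(2π·r²), r = 5.2 m.
2π·r² = 169.9 m², 10·log₁₀ of that is 22.302 dB.
L_p = 86 − 22.302 = 63.70 dB.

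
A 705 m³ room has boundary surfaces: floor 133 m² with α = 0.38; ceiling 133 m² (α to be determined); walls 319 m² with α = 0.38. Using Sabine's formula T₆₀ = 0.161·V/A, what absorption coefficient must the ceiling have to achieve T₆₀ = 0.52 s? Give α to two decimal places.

A = 0.161·V/T₆₀ = 0.161·705/0.52 = 218.28 m² sabins.
Absorption from the other surfaces = 133·0.38 + 319·0.38 = 171.76 m², so the ceiling must supply 46.52 m² over 133 m².
α = 46.52/133 = 0.350.

0.35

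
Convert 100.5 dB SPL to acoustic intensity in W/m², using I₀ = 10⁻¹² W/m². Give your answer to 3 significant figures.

0.0112 W/m²

I/I₀ = 10^(100.5/10) = 1.122e+10, so I = 1.122e+10 × 10⁻¹² W/m².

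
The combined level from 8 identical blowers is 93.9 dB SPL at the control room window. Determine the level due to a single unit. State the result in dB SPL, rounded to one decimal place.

84.9 dB SPL

Dividing the total intensity by 8 lowers the level by 10·log₁₀ 8 = 9.031 dB: L₁ = 93.9 − 9.031.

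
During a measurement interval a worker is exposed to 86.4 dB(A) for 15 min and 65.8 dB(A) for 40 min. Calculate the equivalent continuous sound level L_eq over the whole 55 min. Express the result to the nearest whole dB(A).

81 dB(A)

Weight each interval's intensity by its duration and average over T = 55 min:
Σ tᵢ·10^(Lᵢ/10) = 15·10^(86.4/10) + 40·10^(65.8/10) = 6.700e+09.
L_eq = 10·log₁₀(6.700e+09/55) = 80.86 dB(A).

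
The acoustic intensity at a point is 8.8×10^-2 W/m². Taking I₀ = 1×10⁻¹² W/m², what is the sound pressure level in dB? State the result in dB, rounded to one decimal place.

Dividing by I₀ shifts the exponent by 12: I/I₀ = 8.8×10^10.
L = 10·(0.9445 + 10) = 109.44 dB.

109.4 dB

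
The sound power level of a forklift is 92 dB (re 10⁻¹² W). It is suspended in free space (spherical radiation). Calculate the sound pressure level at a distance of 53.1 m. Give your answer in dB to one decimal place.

Free-field spherical radiation: L_p = L_w − 10·log₁₀(4π·r²), r = 53.1 m.
4π·r² = 3.543e+04 m², 10·log₁₀ of that is 45.494 dB.
L_p = 92 − 45.494 = 46.51 dB.

46.5 dB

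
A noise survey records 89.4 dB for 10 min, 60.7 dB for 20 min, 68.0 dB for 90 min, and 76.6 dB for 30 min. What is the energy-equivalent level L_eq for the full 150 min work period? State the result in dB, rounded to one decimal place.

The energy average is taken in the linear domain: L_eq = 10·log₁₀[(Σ tᵢ·10^(Lᵢ/10))/T], T = 150 min.
Σ tᵢ·10^(Lᵢ/10) = 10·10^(89.4/10) + 20·10^(60.7/10) + 90·10^(68.0/10) + 30·10^(76.6/10) = 1.067e+10.
L_eq = 10·log₁₀(1.067e+10/150) = 78.52 dB.

78.5 dB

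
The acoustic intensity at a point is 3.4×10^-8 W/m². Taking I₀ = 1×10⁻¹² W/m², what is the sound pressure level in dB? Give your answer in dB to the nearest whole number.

I/I₀ = 3.4×10^-8/10⁻¹² = 3.4×10^4, and L = 10·log₁₀(I/I₀).
L = 10·(0.5315 + 4) = 45.31 dB.

45 dB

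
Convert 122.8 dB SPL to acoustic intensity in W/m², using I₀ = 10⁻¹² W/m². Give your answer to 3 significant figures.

L = 10·log₁₀(I/I₀) ⇒ I = I₀·10^(L/10) = 10⁻¹² × 10^12.28.

1.91 W/m²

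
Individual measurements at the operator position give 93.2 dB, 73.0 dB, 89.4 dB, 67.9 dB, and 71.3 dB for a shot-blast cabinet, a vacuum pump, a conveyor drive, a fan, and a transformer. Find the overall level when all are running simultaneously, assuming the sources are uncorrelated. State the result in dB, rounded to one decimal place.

Incoherent sources combine by intensity addition: L_total = 10·log₁₀(Σ 10^(L_i/10)).
Σ 10^(L/10) = 10^(93.2/10) + 10^(73.0/10) + 10^(89.4/10) + 10^(67.9/10) + 10^(71.3/10) = 3.000e+09.
L_total = 10·log₁₀(3.000e+09) = 94.77 dB.

94.8 dB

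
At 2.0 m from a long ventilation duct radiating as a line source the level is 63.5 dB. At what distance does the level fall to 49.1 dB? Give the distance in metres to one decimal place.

Line-source spreading drops the level by 10·log₁₀(r₂/r₁); inverting, r₂/r₁ = 10^(ΔL/10).
r₂ = 2.0·10^((63.5−49.1)/10) = 2.0·10^(14.4/10) = 55.08 m.

55.1 m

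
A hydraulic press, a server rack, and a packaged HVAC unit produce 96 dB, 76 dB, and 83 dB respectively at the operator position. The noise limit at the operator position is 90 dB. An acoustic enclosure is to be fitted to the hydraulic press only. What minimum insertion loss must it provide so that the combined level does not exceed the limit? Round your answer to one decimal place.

7.2 dB

Fixed contribution from the other sources: Σ 10^(L/10) = 10^(76/10) + 10^(83/10) = 2.393e+08 (83.79 dB).
To meet 90 dB overall, the treated hydraulic press may contribute at most 10^(90/10) − 2.393e+08 = 7.607e+08, i.e. 88.81 dB.
So the hydraulic press must be reduced from 96 to 88.81 dB: IL = 7.19 dB.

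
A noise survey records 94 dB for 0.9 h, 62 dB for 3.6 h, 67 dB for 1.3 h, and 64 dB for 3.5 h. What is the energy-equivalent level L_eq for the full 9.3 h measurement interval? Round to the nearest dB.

84 dB

The energy average is taken in the linear domain: L_eq = 10·log₁₀[(Σ tᵢ·10^(Lᵢ/10))/T], T = 9.3 h.
Σ tᵢ·10^(Lᵢ/10) = 0.9·10^(94/10) + 3.6·10^(62/10) + 1.3·10^(67/10) + 3.5·10^(64/10) = 2.282e+09.
L_eq = 10·log₁₀(2.282e+09/9.3) = 83.90 dB.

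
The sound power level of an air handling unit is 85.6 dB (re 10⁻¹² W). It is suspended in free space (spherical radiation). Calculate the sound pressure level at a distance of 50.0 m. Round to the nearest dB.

L_p = L_w − 10·log₁₀(4π·r²) with r = 50.0 m.
4π·r² = 3.142e+04 m², 10·log₁₀ of that is 44.971 dB.
L_p = 85.6 − 44.971 = 40.63 dB.

41 dB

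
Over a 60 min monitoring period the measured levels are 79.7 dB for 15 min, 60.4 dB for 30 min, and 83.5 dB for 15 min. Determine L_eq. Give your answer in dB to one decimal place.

L_eq = 10·log₁₀[(1/T)·Σ tᵢ·10^(Lᵢ/10)] with T = 60 min.
Σ tᵢ·10^(Lᵢ/10) = 15·10^(79.7/10) + 30·10^(60.4/10) + 15·10^(83.5/10) = 4.791e+09.
L_eq = 10·log₁₀(4.791e+09/60) = 79.02 dB.

79.0 dB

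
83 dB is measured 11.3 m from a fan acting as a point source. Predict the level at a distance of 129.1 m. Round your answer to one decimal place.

61.8 dB

Spherical spreading from a point source gives a 20·log₁₀(r₂/r₁) drop.
L₂ = 83 − 20·log₁₀(129.1/11.3) = 83 − 21.157 = 61.84 dB.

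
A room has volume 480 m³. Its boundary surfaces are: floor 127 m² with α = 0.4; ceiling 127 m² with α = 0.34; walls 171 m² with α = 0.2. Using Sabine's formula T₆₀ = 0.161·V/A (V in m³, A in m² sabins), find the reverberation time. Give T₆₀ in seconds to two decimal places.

A = Σ Sᵢαᵢ = 127·0.4 + 127·0.34 + 171·0.2 = 128.18 m².
T₆₀ = 0.161·V/A = 0.161·480/128.18 = 0.603 s.

0.60 s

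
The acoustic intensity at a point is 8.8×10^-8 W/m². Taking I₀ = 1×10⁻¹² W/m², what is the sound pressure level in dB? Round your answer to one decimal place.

49.4 dB

Dividing by I₀ shifts the exponent by 12: I/I₀ = 8.8×10^4.
L = 10·(0.9445 + 4) = 49.44 dB.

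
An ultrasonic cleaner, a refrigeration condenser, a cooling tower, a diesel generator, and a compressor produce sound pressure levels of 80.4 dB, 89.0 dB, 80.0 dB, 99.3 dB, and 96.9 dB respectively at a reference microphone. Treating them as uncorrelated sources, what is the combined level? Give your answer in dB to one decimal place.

101.6 dB

Incoherent sources combine by intensity addition: L_total = 10·log₁₀(Σ 10^(L_i/10)).
Σ 10^(L/10) = 10^(80.4/10) + 10^(89.0/10) + 10^(80.0/10) + 10^(99.3/10) + 10^(96.9/10) = 1.441e+10.
L_total = 10·log₁₀(1.441e+10) = 101.59 dB.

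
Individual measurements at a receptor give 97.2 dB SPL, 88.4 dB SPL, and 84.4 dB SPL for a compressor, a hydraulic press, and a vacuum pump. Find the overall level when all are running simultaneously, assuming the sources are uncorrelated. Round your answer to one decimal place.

97.9 dB SPL

For uncorrelated sources the intensities add, so convert each level to linear form, sum, and take 10·log₁₀ of the total.
Σ 10^(L/10) = 10^(97.2/10) + 10^(88.4/10) + 10^(84.4/10) = 6.215e+09.
L_total = 10·log₁₀(6.215e+09) = 97.93 dB SPL.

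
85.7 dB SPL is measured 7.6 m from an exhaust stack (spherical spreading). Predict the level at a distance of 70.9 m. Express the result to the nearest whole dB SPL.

Point-source attenuation: ΔL = 20·log₁₀(r₂/r₁) = 20·log₁₀(70.9/7.6) = 19.397 dB.
L₂ = 85.7 − 20·log₁₀(70.9/7.6) = 85.7 − 19.397 = 66.30 dB SPL.

66 dB SPL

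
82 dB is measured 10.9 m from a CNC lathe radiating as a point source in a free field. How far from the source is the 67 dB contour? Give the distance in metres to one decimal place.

61.3 m

The 15.0 dB drop corresponds to a distance ratio of 10^(15.0/20) for a point source.
r₂ = 10.9·10^((82−67)/20) = 10.9·10^(15.0/20) = 61.30 m.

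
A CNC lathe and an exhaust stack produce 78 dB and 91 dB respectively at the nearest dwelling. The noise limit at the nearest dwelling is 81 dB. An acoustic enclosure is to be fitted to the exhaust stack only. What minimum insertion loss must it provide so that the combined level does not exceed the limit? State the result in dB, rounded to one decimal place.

Everything except the exhaust stack sums to 10^(78/10) = 6.310e+07 in linear terms, 78.00 dB.
The limit corresponds to 10^(81/10) = 1.259e+08; subtracting the fixed part leaves 6.280e+07 for the exhaust stack, i.e. 77.98 dB.
So the exhaust stack must be reduced from 91 to 77.98 dB: IL = 13.02 dB.

13.0 dB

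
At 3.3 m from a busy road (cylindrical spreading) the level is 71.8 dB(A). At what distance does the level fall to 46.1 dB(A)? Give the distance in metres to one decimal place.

1226.1 m

The 25.7 dB drop corresponds to a distance ratio of 10^(25.7/10) for a line source.
r₂ = 3.3·10^((71.8−46.1)/10) = 3.3·10^(25.7/10) = 1226.07 m.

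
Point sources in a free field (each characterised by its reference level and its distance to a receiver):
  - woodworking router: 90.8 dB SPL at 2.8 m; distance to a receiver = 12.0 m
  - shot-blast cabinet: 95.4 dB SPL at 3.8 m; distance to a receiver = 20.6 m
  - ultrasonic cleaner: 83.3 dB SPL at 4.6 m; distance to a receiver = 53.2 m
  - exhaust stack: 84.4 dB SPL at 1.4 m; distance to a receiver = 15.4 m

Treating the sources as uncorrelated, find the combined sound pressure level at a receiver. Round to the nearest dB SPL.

83 dB SPL

Propagate each source to the receiver with L = L_ref − 20·log₁₀(r/r_ref), then add intensities.
woodworking router: 90.8 − 20·log₁₀(12.0/2.8) = 90.8 − 12.64 = 78.16 dB SPL.
shot-blast cabinet: 95.4 − 20·log₁₀(20.6/3.8) = 95.4 − 14.68 = 80.72 dB SPL.
ultrasonic cleaner: 83.3 − 20·log₁₀(53.2/4.6) = 83.3 − 21.26 = 62.04 dB SPL.
exhaust stack: 84.4 − 20·log₁₀(15.4/1.4) = 84.4 − 20.83 = 63.57 dB SPL.
Σ 10^(L/10) = 1.873e+08 → L_total = 10·log₁₀(1.873e+08) = 82.73 dB SPL.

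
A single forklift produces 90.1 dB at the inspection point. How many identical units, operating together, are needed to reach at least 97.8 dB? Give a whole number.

6

N identical sources give L₁ + 10·log₁₀ N, so require 10·log₁₀ N ≥ 97.8 − 90.1 = 7.7 dB.
N ≥ 10^(7.7/10) = 5.888, so N = 6.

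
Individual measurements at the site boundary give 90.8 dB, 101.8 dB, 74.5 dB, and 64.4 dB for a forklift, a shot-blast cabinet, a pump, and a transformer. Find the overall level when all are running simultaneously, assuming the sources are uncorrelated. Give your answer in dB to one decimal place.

Incoherent sources combine by intensity addition: L_total = 10·log₁₀(Σ 10^(L_i/10)).
Σ 10^(L/10) = 10^(90.8/10) + 10^(101.8/10) + 10^(74.5/10) + 10^(64.4/10) = 1.637e+10.
L_total = 10·log₁₀(1.637e+10) = 102.14 dB.

102.1 dB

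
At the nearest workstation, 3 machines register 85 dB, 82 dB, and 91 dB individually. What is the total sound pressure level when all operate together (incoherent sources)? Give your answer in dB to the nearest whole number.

92 dB

Incoherent sources combine by intensity addition: L_total = 10·log₁₀(Σ 10^(L_i/10)).
Σ 10^(L/10) = 10^(85/10) + 10^(82/10) + 10^(91/10) = 1.734e+09.
L_total = 10·log₁₀(1.734e+09) = 92.39 dB.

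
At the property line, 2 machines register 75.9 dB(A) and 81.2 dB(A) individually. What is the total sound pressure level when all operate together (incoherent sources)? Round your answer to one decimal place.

82.3 dB(A)

For uncorrelated sources the intensities add, so convert each level to linear form, sum, and take 10·log₁₀ of the total.
Σ 10^(L/10) = 10^(75.9/10) + 10^(81.2/10) = 1.707e+08.
L_total = 10·log₁₀(1.707e+08) = 82.32 dB(A).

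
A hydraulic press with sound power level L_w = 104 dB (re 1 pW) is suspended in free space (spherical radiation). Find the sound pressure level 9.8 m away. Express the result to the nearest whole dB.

The power spreads over a sphere of area 4π·r², so L_p = L_w − 10·log₁₀(4π·r²).
4π·r² = 1207 m², 10·log₁₀ of that is 30.817 dB.
L_p = 104 − 30.817 = 73.18 dB.

73 dB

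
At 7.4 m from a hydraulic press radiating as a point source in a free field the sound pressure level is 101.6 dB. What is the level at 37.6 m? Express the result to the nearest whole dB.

Point-source attenuation: ΔL = 20·log₁₀(r₂/r₁) = 20·log₁₀(37.6/7.4) = 14.119 dB.
L₂ = 101.6 − 20·log₁₀(37.6/7.4) = 101.6 − 14.119 = 87.48 dB.

87 dB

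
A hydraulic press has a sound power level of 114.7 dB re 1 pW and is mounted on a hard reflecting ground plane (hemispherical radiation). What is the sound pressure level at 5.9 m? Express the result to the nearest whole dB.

The power spreads over a hemisphere of area 2π·r², so L_p = L_w − 10·log₁₀(2π·r²).
2π·r² = 218.7 m², 10·log₁₀ of that is 23.399 dB.
L_p = 114.7 − 23.399 = 91.30 dB.

91 dB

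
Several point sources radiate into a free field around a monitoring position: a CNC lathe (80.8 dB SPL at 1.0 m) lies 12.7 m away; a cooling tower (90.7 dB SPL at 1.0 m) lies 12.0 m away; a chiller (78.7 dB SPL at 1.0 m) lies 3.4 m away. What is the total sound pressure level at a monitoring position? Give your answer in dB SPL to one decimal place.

71.9 dB SPL

Apply inverse-square spreading to bring every level to the receiver, then sum 10^(L/10).
CNC lathe: 80.8 − 20·log₁₀(12.7/1.0) = 80.8 − 22.08 = 58.72 dB SPL.
cooling tower: 90.7 − 20·log₁₀(12.0/1.0) = 90.7 − 21.58 = 69.12 dB SPL.
chiller: 78.7 − 20·log₁₀(3.4/1.0) = 78.7 − 10.63 = 68.07 dB SPL.
Σ 10^(L/10) = 1.532e+07 → L_total = 10·log₁₀(1.532e+07) = 71.85 dB SPL.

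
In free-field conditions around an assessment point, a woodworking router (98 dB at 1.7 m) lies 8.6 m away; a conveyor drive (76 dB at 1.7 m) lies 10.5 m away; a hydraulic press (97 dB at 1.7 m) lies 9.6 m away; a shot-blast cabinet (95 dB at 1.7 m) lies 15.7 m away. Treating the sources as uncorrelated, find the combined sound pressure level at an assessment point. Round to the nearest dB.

Propagate each source to the receiver with L = L_ref − 20·log₁₀(r/r_ref), then add intensities.
woodworking router: 98 − 20·log₁₀(8.6/1.7) = 98 − 14.08 = 83.92 dB.
conveyor drive: 76 − 20·log₁₀(10.5/1.7) = 76 − 15.81 = 60.19 dB.
hydraulic press: 97 − 20·log₁₀(9.6/1.7) = 97 − 15.04 = 81.96 dB.
shot-blast cabinet: 95 − 20·log₁₀(15.7/1.7) = 95 − 19.31 = 75.69 dB.
Σ 10^(L/10) = 4.418e+08 → L_total = 10·log₁₀(4.418e+08) = 86.45 dB.

86 dB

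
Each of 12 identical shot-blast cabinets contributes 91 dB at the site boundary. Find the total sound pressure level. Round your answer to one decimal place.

101.8 dB

L_total = L₁ + 10·log₁₀ N for N identical incoherent sources.
L_total = 91 + 10·log₁₀(12) = 91 + 10.792 = 101.79 dB.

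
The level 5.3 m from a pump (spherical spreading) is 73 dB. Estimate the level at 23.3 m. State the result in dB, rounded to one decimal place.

60.1 dB

For a point source, L₂ = L₁ − 20·log₁₀(r₂/r₁).
L₂ = 73 − 20·log₁₀(23.3/5.3) = 73 − 12.862 = 60.14 dB.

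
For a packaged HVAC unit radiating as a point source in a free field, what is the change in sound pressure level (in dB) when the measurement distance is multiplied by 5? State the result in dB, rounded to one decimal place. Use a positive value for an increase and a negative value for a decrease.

-14.0 dB

Point-source spreading: ΔL = −20·log₁₀(r₂/r₁).
ΔL = −20·log₁₀(5) = -13.98 dB.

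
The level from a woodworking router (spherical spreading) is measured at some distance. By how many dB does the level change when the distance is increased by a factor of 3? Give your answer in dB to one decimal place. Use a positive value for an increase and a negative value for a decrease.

-9.5 dB

A point source loses 6 dB per doubling of distance; generally ΔL = −20·log₁₀(r₂/r₁).
ΔL = −20·log₁₀(3) = -9.54 dB.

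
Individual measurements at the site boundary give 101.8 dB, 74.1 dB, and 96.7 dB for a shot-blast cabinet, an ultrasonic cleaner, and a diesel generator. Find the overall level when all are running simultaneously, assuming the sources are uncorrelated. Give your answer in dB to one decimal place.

103.0 dB

For uncorrelated sources the intensities add, so convert each level to linear form, sum, and take 10·log₁₀ of the total.
Σ 10^(L/10) = 10^(101.8/10) + 10^(74.1/10) + 10^(96.7/10) = 1.984e+10.
L_total = 10·log₁₀(1.984e+10) = 102.98 dB.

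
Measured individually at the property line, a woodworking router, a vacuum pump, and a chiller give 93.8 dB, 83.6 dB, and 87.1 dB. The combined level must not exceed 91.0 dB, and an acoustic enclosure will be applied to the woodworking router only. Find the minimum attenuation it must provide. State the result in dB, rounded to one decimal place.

6.7 dB

Everything except the woodworking router sums to 10^(83.6/10) + 10^(87.1/10) = 7.419e+08 in linear terms, 88.70 dB.
The limit corresponds to 10^(91.0/10) = 1.259e+09; subtracting the fixed part leaves 5.170e+08 for the woodworking router, i.e. 87.13 dB.
Required insertion loss = 93.8 − 87.13 = 6.67 dB.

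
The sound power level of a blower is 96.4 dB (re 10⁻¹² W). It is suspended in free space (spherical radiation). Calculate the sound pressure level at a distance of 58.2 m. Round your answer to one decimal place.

50.1 dB

L_p = L_w − 10·log₁₀(4π·r²) with r = 58.2 m.
4π·r² = 4.257e+04 m², 10·log₁₀ of that is 46.291 dB.
L_p = 96.4 − 46.291 = 50.11 dB.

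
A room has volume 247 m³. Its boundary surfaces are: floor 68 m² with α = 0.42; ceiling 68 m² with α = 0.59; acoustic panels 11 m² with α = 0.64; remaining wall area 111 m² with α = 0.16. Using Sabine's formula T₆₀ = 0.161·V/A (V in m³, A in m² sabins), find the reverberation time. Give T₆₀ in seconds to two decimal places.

A = Σ Sᵢαᵢ = 68·0.42 + 68·0.59 + 11·0.64 + 111·0.16 = 93.48 m².
T₆₀ = 0.161 × 247 / 93.48 = 0.425 s.

0.43 s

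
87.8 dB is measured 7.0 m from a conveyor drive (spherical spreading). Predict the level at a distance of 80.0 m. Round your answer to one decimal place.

Point-source attenuation: ΔL = 20·log₁₀(r₂/r₁) = 20·log₁₀(80.0/7.0) = 21.160 dB.
L₂ = 87.8 − 20·log₁₀(80.0/7.0) = 87.8 − 21.160 = 66.64 dB.

66.6 dB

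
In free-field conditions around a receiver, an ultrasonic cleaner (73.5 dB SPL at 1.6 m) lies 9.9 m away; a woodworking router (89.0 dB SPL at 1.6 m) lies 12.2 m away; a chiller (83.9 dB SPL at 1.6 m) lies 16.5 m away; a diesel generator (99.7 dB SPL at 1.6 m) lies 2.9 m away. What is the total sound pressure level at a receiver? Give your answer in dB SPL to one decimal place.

94.6 dB SPL

Apply inverse-square spreading to bring every level to the receiver, then sum 10^(L/10).
ultrasonic cleaner: 73.5 − 20·log₁₀(9.9/1.6) = 73.5 − 15.83 = 57.67 dB SPL.
woodworking router: 89.0 − 20·log₁₀(12.2/1.6) = 89.0 − 17.64 = 71.36 dB SPL.
chiller: 83.9 − 20·log₁₀(16.5/1.6) = 83.9 − 20.27 = 63.63 dB SPL.
diesel generator: 99.7 − 20·log₁₀(2.9/1.6) = 99.7 − 5.17 = 94.53 dB SPL.
Σ 10^(L/10) = 2.857e+09 → L_total = 10·log₁₀(2.857e+09) = 94.56 dB SPL.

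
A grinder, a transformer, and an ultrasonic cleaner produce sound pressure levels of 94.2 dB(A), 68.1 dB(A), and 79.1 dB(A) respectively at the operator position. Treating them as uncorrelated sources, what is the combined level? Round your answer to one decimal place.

94.3 dB(A)

For uncorrelated sources the intensities add, so convert each level to linear form, sum, and take 10·log₁₀ of the total.
Σ 10^(L/10) = 10^(94.2/10) + 10^(68.1/10) + 10^(79.1/10) = 2.718e+09.
L_total = 10·log₁₀(2.718e+09) = 94.34 dB(A).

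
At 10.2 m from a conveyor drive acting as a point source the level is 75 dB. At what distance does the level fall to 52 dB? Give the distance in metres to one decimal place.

144.1 m

The 23.0 dB drop corresponds to a distance ratio of 10^(23.0/20) for a point source.
r₂ = 10.2·10^((75−52)/20) = 10.2·10^(23.0/20) = 144.08 m.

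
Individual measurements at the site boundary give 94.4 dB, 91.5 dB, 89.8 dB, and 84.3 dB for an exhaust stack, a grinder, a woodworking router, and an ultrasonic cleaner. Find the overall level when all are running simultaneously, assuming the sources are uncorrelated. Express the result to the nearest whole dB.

97 dB

For uncorrelated sources the intensities add, so convert each level to linear form, sum, and take 10·log₁₀ of the total.
Σ 10^(L/10) = 10^(94.4/10) + 10^(91.5/10) + 10^(89.8/10) + 10^(84.3/10) = 5.391e+09.
L_total = 10·log₁₀(5.391e+09) = 97.32 dB.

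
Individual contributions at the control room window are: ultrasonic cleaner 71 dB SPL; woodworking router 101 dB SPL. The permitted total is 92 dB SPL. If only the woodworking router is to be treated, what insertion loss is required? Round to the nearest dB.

Everything except the woodworking router sums to 10^(71/10) = 1.259e+07 in linear terms, 71.00 dB SPL.
To meet 92 dB SPL overall, the treated woodworking router may contribute at most 10^(92/10) − 1.259e+07 = 1.572e+09, i.e. 91.97 dB SPL.
So the woodworking router must be reduced from 101 to 91.97 dB SPL: IL = 9.03 dB.

9 dB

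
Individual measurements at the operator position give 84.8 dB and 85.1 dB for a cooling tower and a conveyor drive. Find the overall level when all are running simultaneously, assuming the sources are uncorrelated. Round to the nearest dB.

88 dB

For uncorrelated sources the intensities add, so convert each level to linear form, sum, and take 10·log₁₀ of the total.
Σ 10^(L/10) = 10^(84.8/10) + 10^(85.1/10) = 6.256e+08.
L_total = 10·log₁₀(6.256e+08) = 87.96 dB.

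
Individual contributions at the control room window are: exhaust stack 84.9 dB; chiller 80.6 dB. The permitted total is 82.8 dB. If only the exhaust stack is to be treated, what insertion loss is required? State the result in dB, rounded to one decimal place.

6.1 dB

Fixed contribution from the other source: Σ 10^(L/10) = 10^(80.6/10) = 1.148e+08 (80.60 dB).
The limit corresponds to 10^(82.8/10) = 1.905e+08; subtracting the fixed part leaves 7.573e+07 for the exhaust stack, i.e. 78.79 dB.
Required insertion loss = 84.9 − 78.79 = 6.11 dB.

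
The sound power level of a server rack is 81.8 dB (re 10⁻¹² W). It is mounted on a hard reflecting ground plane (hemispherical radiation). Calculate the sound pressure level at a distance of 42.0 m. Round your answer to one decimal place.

Free-field hemispherical radiation: L_p = L_w − 10·log₁₀(2π·r²), r = 42.0 m.
2π·r² = 1.108e+04 m², 10·log₁₀ of that is 40.447 dB.
L_p = 81.8 − 40.447 = 41.35 dB.

41.4 dB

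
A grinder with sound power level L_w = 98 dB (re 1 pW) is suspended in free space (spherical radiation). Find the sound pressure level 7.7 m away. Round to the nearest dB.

L_p = L_w − 10·log₁₀(4π·r²) with r = 7.7 m.
4π·r² = 745.1 m², 10·log₁₀ of that is 28.722 dB.
L_p = 98 − 28.722 = 69.28 dB.

69 dB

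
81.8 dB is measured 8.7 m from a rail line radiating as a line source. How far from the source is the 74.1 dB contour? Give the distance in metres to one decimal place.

Line-source spreading drops the level by 10·log₁₀(r₂/r₁); inverting, r₂/r₁ = 10^(ΔL/10).
r₂ = 8.7·10^((81.8−74.1)/10) = 8.7·10^(7.7/10) = 51.23 m.

51.2 m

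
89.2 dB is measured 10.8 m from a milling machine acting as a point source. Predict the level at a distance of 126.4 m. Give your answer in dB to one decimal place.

For a point source, L₂ = L₁ − 20·log₁₀(r₂/r₁).
L₂ = 89.2 − 20·log₁₀(126.4/10.8) = 89.2 − 21.366 = 67.83 dB.

67.8 dB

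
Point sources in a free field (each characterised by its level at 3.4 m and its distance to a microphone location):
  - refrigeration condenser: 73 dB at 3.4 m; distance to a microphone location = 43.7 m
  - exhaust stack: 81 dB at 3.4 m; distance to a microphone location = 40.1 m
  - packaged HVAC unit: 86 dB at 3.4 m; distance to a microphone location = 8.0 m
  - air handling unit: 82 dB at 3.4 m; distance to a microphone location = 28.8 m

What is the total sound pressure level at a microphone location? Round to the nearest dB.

First find each source's level at the receiver (point-source: −20·log₁₀(r/r_ref)), then combine on an intensity basis.
refrigeration condenser: 73 − 20·log₁₀(43.7/3.4) = 73 − 22.18 = 50.82 dB.
exhaust stack: 81 − 20·log₁₀(40.1/3.4) = 81 − 21.43 = 59.57 dB.
packaged HVAC unit: 86 − 20·log₁₀(8.0/3.4) = 86 − 7.43 = 78.57 dB.
air handling unit: 82 − 20·log₁₀(28.8/3.4) = 82 − 18.56 = 63.44 dB.
Σ 10^(L/10) = 7.514e+07 → L_total = 10·log₁₀(7.514e+07) = 78.76 dB.

79 dB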